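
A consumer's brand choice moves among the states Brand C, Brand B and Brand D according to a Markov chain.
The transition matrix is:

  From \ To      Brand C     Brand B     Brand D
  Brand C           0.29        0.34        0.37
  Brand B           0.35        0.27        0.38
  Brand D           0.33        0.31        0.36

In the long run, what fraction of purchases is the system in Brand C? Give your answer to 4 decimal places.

Let the stationary distribution be π with π = πP and π_1 + π_2 + π_3 = 1.
π_1 = 0.29·π_1 + 0.35·π_2 + 0.33·π_3
π_2 = 0.34·π_1 + 0.27·π_2 + 0.31·π_3
Solving with the normalization constraint gives π = (0.3232, 0.3074, 0.3694).
So the stationary probability of Brand C is 0.3232.

0.3232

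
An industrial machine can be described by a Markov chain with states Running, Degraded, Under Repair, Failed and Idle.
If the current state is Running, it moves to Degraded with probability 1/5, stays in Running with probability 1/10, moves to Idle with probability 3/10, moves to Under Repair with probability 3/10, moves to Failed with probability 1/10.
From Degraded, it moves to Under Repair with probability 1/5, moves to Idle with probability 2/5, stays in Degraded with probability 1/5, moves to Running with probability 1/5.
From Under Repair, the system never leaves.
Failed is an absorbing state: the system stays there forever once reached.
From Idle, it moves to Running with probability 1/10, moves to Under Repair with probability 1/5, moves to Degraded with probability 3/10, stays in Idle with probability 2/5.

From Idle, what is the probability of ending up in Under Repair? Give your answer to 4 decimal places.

0.9440

Let h(s) be the probability of absorption at Under Repair starting from transient state s. Then h(Under Repair) = 1 and h(Failed) = 0. By first-step analysis:
h(Running) = 0.1·h(Running) + 0.2·h(Degraded) + 0.3·1 + 0.1·0 + 0.3·h(Idle)
h(Degraded) = 0.2·h(Running) + 0.2·h(Degraded) + 0.2·1 + 0.4·h(Idle)
h(Idle) = 0.1·h(Running) + 0.3·h(Degraded) + 0.2·1 + 0.4·h(Idle)
Solving: h(Running) = 0.8560, h(Degraded) = 0.9360, h(Idle) = 0.9440.
Starting from Idle, the probability is 0.9440.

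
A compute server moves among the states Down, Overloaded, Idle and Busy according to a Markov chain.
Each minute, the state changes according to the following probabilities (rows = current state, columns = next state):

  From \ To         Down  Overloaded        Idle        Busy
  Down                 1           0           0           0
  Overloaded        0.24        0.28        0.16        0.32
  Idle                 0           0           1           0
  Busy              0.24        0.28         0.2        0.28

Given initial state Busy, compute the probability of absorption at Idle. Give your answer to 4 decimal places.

Let h(s) be the probability of absorption at Idle starting from transient state s. Then h(Idle) = 1 and h(Down) = 0. By first-step analysis:
h(Overloaded) = 0.24·0 + 0.28·h(Overloaded) + 0.16·1 + 0.32·h(Busy)
h(Busy) = 0.24·0 + 0.28·h(Overloaded) + 0.2·1 + 0.28·h(Busy)
Solving: h(Overloaded) = 0.4179, h(Busy) = 0.4403.
Starting from Busy, the probability is 0.4403.

0.4403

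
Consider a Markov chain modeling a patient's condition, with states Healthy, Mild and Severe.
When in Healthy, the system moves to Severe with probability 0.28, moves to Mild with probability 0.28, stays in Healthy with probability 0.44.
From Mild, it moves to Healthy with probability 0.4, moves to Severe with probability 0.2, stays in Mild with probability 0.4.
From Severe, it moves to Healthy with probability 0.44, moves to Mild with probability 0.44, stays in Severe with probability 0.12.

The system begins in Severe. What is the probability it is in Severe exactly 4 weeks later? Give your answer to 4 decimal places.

0.2168

Propagate the distribution vector 4 weeks from Severe.
After 0 weeks: (0.0000, 0.0000, 1.0000)
After 1 week: (0.4400, 0.4400, 0.1200)
After 2 weeks: (0.4224, 0.3520, 0.2256)
After 3 weeks: (0.4259, 0.3583, 0.2157)
After 4 weeks: (0.4257, 0.3575, 0.2168)
P(in Severe after 4 weeks) = 0.2168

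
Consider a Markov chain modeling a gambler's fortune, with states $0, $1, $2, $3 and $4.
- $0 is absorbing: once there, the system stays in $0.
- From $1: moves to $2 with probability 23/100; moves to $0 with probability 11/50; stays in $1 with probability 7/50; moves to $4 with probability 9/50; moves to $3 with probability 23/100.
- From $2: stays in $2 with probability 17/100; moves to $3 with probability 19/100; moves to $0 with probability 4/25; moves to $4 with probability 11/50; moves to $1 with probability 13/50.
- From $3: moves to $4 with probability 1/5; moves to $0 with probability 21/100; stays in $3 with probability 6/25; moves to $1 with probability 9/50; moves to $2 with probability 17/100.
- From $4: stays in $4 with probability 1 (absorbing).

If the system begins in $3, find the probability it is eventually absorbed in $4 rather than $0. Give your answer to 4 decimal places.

Let h(s) be the probability of absorption at $4 starting from transient state s. Then h($4) = 1 and h($0) = 0. By first-step analysis:
h($1) = 0.22·0 + 0.14·h($1) + 0.23·h($2) + 0.23·h($3) + 0.18·1
h($2) = 0.16·0 + 0.26·h($1) + 0.17·h($2) + 0.19·h($3) + 0.22·1
h($3) = 0.21·0 + 0.18·h($1) + 0.17·h($2) + 0.24·h($3) + 0.2·1
Solving: h($1) = 0.4839, h($2) = 0.5303, h($3) = 0.4964.
Starting from $3, the probability is 0.4964.

0.4964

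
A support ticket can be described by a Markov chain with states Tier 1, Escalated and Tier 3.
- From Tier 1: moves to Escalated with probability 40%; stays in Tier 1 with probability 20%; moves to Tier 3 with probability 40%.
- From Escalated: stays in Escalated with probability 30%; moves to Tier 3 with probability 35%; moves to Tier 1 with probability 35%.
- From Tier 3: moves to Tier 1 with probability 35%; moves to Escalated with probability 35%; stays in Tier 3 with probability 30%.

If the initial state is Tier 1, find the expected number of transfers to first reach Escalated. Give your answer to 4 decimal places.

Let t(s) be the expected number of transfers to first reach Escalated from state s, with t(Escalated) = 0. Conditioning on the first transfer:
t(Tier 1) = 1 + 0.2·t(Tier 1) + 0.4·t(Tier 3)
t(Tier 3) = 1 + 0.35·t(Tier 1) + 0.3·t(Tier 3)
Solving: t(Tier 1) = 2.6190, t(Tier 3) = 2.7381.
Expected transfers from Tier 1 to Escalated: 2.6190.

2.6190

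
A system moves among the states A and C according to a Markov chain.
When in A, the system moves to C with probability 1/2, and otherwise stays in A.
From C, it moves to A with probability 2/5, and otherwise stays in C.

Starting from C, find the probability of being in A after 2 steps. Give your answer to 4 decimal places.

Sum over the intermediate state after 1 step:
P = P(C→A)·P(A→A) + P(C→C)·P(C→A)
  = 0.4×0.5 + 0.6×0.4
  = 0.2000 + 0.2400 = 0.4400

0.4400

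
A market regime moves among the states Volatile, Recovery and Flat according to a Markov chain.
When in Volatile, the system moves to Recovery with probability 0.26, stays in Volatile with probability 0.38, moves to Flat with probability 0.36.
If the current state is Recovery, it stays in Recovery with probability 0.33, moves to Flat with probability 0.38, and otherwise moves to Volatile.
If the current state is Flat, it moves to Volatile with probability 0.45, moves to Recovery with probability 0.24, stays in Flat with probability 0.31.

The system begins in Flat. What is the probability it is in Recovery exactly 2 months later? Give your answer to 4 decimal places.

0.2706

Sum over the intermediate state after 1 month:
P = P(Flat→Volatile)·P(Volatile→Recovery) + P(Flat→Recovery)·P(Recovery→Recovery) + P(Flat→Flat)·P(Flat→Recovery)
  = 0.45×0.26 + 0.24×0.33 + 0.31×0.24
  = 0.1170 + 0.0792 + 0.0744 = 0.2706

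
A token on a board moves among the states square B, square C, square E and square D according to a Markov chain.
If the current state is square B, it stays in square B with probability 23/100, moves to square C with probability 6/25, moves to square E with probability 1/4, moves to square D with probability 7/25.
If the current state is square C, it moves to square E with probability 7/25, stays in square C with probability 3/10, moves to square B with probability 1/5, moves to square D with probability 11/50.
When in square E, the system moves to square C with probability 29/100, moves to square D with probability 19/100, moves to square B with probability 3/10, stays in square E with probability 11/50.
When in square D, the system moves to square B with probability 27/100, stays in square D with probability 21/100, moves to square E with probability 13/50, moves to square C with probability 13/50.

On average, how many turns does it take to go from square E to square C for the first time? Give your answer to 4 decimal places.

Let t(s) be the expected number of turns to first reach square C from state s, with t(square C) = 0. Conditioning on the first turn:
t(square B) = 1 + 0.23·t(square B) + 0.25·t(square E) + 0.28·t(square D)
t(square E) = 1 + 0.3·t(square B) + 0.22·t(square E) + 0.19·t(square D)
t(square D) = 1 + 0.27·t(square B) + 0.26·t(square E) + 0.21·t(square D)
Solving: t(square B) = 3.8899, t(square E) = 3.7076, t(square D) = 3.8155.
Expected turns from square E to square C: 3.7076.

3.7076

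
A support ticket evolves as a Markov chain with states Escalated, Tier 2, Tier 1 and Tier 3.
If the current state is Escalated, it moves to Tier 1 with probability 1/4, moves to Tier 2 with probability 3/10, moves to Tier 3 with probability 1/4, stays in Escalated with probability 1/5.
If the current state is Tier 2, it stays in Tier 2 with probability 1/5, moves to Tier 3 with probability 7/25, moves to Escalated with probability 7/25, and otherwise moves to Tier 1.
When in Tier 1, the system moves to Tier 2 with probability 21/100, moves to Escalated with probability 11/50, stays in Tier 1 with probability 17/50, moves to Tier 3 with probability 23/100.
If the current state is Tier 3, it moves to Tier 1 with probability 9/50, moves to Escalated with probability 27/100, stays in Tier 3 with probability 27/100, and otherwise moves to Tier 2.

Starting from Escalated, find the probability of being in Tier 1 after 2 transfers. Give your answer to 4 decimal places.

0.2520

Propagate the distribution vector 2 transfers from Escalated.
After 0 transfers: (1.0000, 0.0000, 0.0000, 0.0000)
After 1 transfer: (0.2000, 0.3000, 0.2500, 0.2500)
After 2 transfers: (0.2465, 0.2425, 0.2520, 0.2590)
P(in Tier 1 after 2 transfers) = 0.2520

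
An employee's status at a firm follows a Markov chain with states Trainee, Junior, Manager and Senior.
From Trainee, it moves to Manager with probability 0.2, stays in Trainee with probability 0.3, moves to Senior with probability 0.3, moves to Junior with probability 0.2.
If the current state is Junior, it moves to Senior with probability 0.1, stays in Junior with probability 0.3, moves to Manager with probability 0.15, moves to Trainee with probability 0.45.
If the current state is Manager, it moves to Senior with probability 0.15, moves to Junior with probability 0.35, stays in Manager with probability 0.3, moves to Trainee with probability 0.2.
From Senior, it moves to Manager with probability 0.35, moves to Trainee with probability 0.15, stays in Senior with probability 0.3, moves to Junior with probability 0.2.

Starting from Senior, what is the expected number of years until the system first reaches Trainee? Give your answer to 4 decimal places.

Let t(s) be the expected number of years to first reach Trainee from state s, with t(Trainee) = 0. Conditioning on the first year:
t(Junior) = 1 + 0.3·t(Junior) + 0.15·t(Manager) + 0.1·t(Senior)
t(Manager) = 1 + 0.35·t(Junior) + 0.3·t(Manager) + 0.15·t(Senior)
t(Senior) = 1 + 0.2·t(Junior) + 0.35·t(Manager) + 0.3·t(Senior)
Solving: t(Junior) = 2.8063, t(Manager) = 3.7068, t(Senior) = 4.0838.
Expected years from Senior to Trainee: 4.0838.

4.0838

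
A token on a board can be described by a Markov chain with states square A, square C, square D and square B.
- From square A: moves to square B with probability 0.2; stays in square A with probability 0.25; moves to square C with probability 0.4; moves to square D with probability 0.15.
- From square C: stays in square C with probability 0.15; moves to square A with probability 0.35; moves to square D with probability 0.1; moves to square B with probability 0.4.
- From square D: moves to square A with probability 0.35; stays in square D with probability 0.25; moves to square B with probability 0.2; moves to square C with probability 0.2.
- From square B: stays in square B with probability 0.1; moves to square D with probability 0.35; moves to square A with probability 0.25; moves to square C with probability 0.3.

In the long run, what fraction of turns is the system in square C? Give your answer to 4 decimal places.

0.2691

Let the stationary distribution be π with π = πP and π_1 + π_2 + π_3 + π_4 = 1.
π_1 = 0.25·π_1 + 0.35·π_2 + 0.35·π_3 + 0.25·π_4
π_2 = 0.4·π_1 + 0.15·π_2 + 0.2·π_3 + 0.3·π_4
π_3 = 0.15·π_1 + 0.1·π_2 + 0.25·π_3 + 0.35·π_4
Solving with the normalization constraint gives π = (0.2972, 0.2691, 0.2030, 0.2307).
So the stationary probability of square C is 0.2691.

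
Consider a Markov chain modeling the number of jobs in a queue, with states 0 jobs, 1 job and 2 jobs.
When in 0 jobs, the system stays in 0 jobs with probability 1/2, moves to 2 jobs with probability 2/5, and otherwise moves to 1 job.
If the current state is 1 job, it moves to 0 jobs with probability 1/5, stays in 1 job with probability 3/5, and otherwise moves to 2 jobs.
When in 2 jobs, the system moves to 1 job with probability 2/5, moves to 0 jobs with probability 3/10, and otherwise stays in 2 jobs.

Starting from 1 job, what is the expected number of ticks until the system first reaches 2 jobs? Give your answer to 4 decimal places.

Let t(s) be the expected number of ticks to first reach 2 jobs from state s, with t(2 jobs) = 0. Conditioning on the first tick:
t(0 jobs) = 1 + 0.5·t(0 jobs) + 0.1·t(1 job)
t(1 job) = 1 + 0.2·t(0 jobs) + 0.6·t(1 job)
Solving: t(0 jobs) = 2.7778, t(1 job) = 3.8889.
Expected ticks from 1 job to 2 jobs: 3.8889.

3.8889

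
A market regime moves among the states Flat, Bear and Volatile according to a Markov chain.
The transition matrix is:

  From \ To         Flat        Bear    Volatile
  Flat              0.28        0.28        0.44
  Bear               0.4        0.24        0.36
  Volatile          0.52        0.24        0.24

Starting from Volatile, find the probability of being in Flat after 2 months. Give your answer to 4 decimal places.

0.3664

Sum over the intermediate state after 1 month:
P = P(Volatile→Flat)·P(Flat→Flat) + P(Volatile→Bear)·P(Bear→Flat) + P(Volatile→Volatile)·P(Volatile→Flat)
  = 0.52×0.28 + 0.24×0.4 + 0.24×0.52
  = 0.1456 + 0.0960 + 0.1248 = 0.3664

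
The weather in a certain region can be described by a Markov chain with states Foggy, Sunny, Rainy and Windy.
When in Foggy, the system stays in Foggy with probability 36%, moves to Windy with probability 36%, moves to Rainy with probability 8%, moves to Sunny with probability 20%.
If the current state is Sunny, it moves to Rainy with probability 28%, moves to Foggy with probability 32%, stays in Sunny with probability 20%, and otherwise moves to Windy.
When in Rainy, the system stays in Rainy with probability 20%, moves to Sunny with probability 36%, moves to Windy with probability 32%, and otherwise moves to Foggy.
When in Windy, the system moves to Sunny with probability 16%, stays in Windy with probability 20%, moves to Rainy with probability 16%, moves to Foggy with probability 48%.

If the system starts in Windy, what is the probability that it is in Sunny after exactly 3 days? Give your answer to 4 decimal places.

0.2117

Propagate the distribution vector 3 days from Windy.
After 0 days: (0.0000, 0.0000, 0.0000, 1.0000)
After 1 day: (0.4800, 0.1600, 0.1600, 0.2000)
After 2 days: (0.3392, 0.2176, 0.1472, 0.2960)
After 3 days: (0.3515, 0.2117, 0.1649, 0.2719)
P(in Sunny after 3 days) = 0.2117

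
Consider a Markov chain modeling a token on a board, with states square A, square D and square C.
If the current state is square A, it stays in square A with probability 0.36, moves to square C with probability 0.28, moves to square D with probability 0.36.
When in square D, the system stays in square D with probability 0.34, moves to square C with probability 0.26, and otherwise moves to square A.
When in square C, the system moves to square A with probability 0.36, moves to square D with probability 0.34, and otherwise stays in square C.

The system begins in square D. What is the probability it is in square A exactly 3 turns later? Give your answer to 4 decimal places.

Propagate the distribution vector 3 turns from square D.
After 0 turns: (0.0000, 1.0000, 0.0000)
After 1 turn: (0.4000, 0.3400, 0.2600)
After 2 turns: (0.3736, 0.3480, 0.2784)
After 3 turns: (0.3739, 0.3475, 0.2786)
P(in square A after 3 turns) = 0.3739

0.3739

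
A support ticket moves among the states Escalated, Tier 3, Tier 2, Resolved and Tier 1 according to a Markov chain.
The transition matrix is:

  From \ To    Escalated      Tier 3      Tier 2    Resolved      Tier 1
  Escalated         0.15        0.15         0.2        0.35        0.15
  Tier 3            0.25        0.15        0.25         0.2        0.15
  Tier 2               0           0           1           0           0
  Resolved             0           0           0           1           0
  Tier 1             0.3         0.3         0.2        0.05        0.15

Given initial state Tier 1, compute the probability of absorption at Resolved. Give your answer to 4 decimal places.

Let h(s) be the probability of absorption at Resolved starting from transient state s. Then h(Resolved) = 1 and h(Tier 2) = 0. By first-step analysis:
h(Escalated) = 0.15·h(Escalated) + 0.15·h(Tier 3) + 0.2·0 + 0.35·1 + 0.15·h(Tier 1)
h(Tier 3) = 0.25·h(Escalated) + 0.15·h(Tier 3) + 0.25·0 + 0.2·1 + 0.15·h(Tier 1)
h(Tier 1) = 0.3·h(Escalated) + 0.3·h(Tier 3) + 0.2·0 + 0.05·1 + 0.15·h(Tier 1)
Solving: h(Escalated) = 0.5723, h(Tier 3) = 0.4795, h(Tier 1) = 0.4300.
Starting from Tier 1, the probability is 0.4300.

0.4300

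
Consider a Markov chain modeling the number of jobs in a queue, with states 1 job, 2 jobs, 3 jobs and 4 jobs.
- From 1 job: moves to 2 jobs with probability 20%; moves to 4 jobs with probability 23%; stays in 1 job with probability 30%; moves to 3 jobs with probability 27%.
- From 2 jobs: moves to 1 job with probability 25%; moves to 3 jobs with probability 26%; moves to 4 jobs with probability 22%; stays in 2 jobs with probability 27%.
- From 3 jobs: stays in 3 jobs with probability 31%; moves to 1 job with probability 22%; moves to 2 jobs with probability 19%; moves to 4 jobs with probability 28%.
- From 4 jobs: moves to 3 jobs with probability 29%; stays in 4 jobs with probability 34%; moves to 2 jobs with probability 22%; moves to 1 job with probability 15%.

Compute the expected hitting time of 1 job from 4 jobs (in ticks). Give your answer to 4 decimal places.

Let t(s) be the expected number of ticks to first reach 1 job from state s, with t(1 job) = 0. Conditioning on the first tick:
t(2 jobs) = 1 + 0.27·t(2 jobs) + 0.26·t(3 jobs) + 0.22·t(4 jobs)
t(3 jobs) = 1 + 0.19·t(2 jobs) + 0.31·t(3 jobs) + 0.28·t(4 jobs)
t(4 jobs) = 1 + 0.22·t(2 jobs) + 0.29·t(3 jobs) + 0.34·t(4 jobs)
Solving: t(2 jobs) = 4.6596, t(3 jobs) = 4.8406, t(4 jobs) = 5.1953.
Expected ticks from 4 jobs to 1 job: 5.1953.

5.1953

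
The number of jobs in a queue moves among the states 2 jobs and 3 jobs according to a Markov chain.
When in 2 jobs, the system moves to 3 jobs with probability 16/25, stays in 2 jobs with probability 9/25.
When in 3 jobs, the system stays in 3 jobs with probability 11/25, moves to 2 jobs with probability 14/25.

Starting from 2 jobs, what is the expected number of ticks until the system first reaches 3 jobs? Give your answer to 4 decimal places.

1.5625

Let t(s) be the expected number of ticks to first reach 3 jobs from state s, with t(3 jobs) = 0. Conditioning on the first tick:
t(2 jobs) = 1 + 0.36·t(2 jobs)
Solving: t(2 jobs) = 1.5625.
Expected ticks from 2 jobs to 3 jobs: 1.5625.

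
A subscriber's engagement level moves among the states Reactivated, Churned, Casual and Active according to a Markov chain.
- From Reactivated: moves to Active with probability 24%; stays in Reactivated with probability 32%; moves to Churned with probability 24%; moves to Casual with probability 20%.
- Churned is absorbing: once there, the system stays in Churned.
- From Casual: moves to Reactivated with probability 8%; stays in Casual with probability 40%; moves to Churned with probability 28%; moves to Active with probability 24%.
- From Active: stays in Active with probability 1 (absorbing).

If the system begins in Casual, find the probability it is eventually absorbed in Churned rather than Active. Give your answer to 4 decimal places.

0.5347

Let h(s) be the probability of absorption at Churned starting from transient state s. Then h(Churned) = 1 and h(Active) = 0. By first-step analysis:
h(Reactivated) = 0.32·h(Reactivated) + 0.24·1 + 0.2·h(Casual) + 0.24·0
h(Casual) = 0.08·h(Reactivated) + 0.28·1 + 0.4·h(Casual) + 0.24·0
Solving: h(Reactivated) = 0.5102, h(Casual) = 0.5347.
Starting from Casual, the probability is 0.5347.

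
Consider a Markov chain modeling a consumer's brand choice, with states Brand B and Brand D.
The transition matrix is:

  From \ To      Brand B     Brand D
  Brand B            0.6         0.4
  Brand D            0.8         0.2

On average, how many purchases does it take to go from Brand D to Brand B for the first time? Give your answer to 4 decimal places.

1.2500

Let t(s) be the expected number of purchases to first reach Brand B from state s, with t(Brand B) = 0. Conditioning on the first purchase:
t(Brand D) = 1 + 0.2·t(Brand D)
Solving: t(Brand D) = 1.2500.
Expected purchases from Brand D to Brand B: 1.2500.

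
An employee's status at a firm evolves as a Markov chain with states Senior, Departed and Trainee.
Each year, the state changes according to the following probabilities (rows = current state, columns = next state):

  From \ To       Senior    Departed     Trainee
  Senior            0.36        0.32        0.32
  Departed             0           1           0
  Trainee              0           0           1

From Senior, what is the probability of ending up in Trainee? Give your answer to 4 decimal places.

Let h(s) be the probability of absorption at Trainee starting from transient state s. Then h(Trainee) = 1 and h(Departed) = 0. By first-step analysis:
h(Senior) = 0.36·h(Senior) + 0.32·0 + 0.32·1
Solving: h(Senior) = 0.5000.
Starting from Senior, the probability is 0.5000.

0.5000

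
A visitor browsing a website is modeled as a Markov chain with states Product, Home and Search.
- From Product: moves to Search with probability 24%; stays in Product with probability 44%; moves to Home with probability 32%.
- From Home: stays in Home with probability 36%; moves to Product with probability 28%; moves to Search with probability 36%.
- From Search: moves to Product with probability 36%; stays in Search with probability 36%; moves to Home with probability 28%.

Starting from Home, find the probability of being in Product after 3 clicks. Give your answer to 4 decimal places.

0.3627

Propagate the distribution vector 3 clicks from Home.
After 0 clicks: (0.0000, 1.0000, 0.0000)
After 1 click: (0.2800, 0.3600, 0.3600)
After 2 clicks: (0.3536, 0.3200, 0.3264)
After 3 clicks: (0.3627, 0.3197, 0.3176)
P(in Product after 3 clicks) = 0.3627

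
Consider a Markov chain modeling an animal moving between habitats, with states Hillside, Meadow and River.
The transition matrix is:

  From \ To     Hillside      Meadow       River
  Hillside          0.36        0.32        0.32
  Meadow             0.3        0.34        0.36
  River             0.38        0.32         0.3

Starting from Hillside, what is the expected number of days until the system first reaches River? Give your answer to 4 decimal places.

3.0025

Let t(s) be the expected number of days to first reach River from state s, with t(River) = 0. Conditioning on the first day:
t(Hillside) = 1 + 0.36·t(Hillside) + 0.32·t(Meadow)
t(Meadow) = 1 + 0.3·t(Hillside) + 0.34·t(Meadow)
Solving: t(Hillside) = 3.0025, t(Meadow) = 2.8799.
Expected days from Hillside to River: 3.0025.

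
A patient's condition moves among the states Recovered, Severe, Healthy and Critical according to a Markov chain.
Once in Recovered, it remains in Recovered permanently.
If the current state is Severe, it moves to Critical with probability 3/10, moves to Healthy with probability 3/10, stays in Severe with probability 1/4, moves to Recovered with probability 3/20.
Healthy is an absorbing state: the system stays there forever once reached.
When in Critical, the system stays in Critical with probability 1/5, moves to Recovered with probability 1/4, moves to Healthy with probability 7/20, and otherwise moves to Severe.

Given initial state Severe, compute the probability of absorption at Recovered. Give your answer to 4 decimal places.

Let h(s) be the probability of absorption at Recovered starting from transient state s. Then h(Recovered) = 1 and h(Healthy) = 0. By first-step analysis:
h(Severe) = 0.15·1 + 0.25·h(Severe) + 0.3·0 + 0.3·h(Critical)
h(Critical) = 0.25·1 + 0.2·h(Severe) + 0.35·0 + 0.2·h(Critical)
Solving: h(Severe) = 0.3611, h(Critical) = 0.4028.
Starting from Severe, the probability is 0.3611.

0.3611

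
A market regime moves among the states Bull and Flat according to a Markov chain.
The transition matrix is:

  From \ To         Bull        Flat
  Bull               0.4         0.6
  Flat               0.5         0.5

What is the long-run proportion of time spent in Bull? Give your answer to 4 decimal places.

0.4545

Let the stationary distribution be π with π = πP and π_1 + π_2 = 1.
π_1 = 0.4·π_1 + 0.5·π_2
Solving with the normalization constraint gives π = (0.4545, 0.5455).
So the stationary probability of Bull is 0.4545.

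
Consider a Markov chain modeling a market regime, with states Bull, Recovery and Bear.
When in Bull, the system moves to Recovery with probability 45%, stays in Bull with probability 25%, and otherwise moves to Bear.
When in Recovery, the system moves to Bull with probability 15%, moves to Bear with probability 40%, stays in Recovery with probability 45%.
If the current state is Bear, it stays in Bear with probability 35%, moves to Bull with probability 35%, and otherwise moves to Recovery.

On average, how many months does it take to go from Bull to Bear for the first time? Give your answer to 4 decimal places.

2.8986

Let t(s) be the expected number of months to first reach Bear from state s, with t(Bear) = 0. Conditioning on the first month:
t(Bull) = 1 + 0.25·t(Bull) + 0.45·t(Recovery)
t(Recovery) = 1 + 0.15·t(Bull) + 0.45·t(Recovery)
Solving: t(Bull) = 2.8986, t(Recovery) = 2.6087.
Expected months from Bull to Bear: 2.8986.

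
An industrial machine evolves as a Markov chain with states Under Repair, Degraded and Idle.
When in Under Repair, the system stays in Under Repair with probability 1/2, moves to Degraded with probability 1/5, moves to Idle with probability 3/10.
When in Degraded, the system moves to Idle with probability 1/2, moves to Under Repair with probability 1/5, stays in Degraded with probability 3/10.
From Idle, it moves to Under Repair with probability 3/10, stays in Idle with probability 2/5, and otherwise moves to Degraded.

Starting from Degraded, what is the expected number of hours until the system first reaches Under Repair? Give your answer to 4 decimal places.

4.0741

Let t(s) be the expected number of hours to first reach Under Repair from state s, with t(Under Repair) = 0. Conditioning on the first hour:
t(Degraded) = 1 + 0.3·t(Degraded) + 0.5·t(Idle)
t(Idle) = 1 + 0.3·t(Degraded) + 0.4·t(Idle)
Solving: t(Degraded) = 4.0741, t(Idle) = 3.7037.
Expected hours from Degraded to Under Repair: 4.0741.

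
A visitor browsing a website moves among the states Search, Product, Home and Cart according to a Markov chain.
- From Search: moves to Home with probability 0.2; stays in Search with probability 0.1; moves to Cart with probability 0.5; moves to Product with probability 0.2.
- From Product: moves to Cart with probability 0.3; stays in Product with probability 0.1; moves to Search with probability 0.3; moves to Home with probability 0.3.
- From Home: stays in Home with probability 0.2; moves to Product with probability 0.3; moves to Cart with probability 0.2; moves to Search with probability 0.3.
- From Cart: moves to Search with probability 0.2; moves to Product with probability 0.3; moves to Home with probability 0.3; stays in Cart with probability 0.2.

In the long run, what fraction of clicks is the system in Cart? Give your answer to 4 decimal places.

0.2908

Let the stationary distribution be π with π = πP and π_1 + π_2 + π_3 + π_4 = 1.
π_1 = 0.1·π_1 + 0.3·π_2 + 0.3·π_3 + 0.2·π_4
π_2 = 0.2·π_1 + 0.1·π_2 + 0.3·π_3 + 0.3·π_4
π_3 = 0.2·π_1 + 0.3·π_2 + 0.2·π_3 + 0.3·π_4
Solving with the normalization constraint gives π = (0.2258, 0.2312, 0.2522, 0.2908).
So the stationary probability of Cart is 0.2908.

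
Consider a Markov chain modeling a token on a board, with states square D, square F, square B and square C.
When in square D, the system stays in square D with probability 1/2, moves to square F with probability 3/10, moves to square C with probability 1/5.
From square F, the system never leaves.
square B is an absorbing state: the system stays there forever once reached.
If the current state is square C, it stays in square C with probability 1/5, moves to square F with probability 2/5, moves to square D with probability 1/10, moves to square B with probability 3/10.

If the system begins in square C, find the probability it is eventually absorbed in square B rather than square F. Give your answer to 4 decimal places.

Let h(s) be the probability of absorption at square B starting from transient state s. Then h(square B) = 1 and h(square F) = 0. By first-step analysis:
h(square D) = 0.5·h(square D) + 0.3·0 + 0.2·h(square C)
h(square C) = 0.1·h(square D) + 0.4·0 + 0.3·1 + 0.2·h(square C)
Solving: h(square D) = 0.1579, h(square C) = 0.3947.
Starting from square C, the probability is 0.3947.

0.3947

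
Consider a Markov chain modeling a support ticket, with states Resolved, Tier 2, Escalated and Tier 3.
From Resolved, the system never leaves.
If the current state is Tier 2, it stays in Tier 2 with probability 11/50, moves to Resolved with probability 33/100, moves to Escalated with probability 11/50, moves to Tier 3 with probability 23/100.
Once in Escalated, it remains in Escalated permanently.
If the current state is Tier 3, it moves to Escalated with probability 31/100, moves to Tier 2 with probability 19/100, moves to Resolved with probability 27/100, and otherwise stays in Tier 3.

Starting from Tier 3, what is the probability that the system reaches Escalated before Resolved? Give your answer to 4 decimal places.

0.5092

Let h(s) be the probability of absorption at Escalated starting from transient state s. Then h(Escalated) = 1 and h(Resolved) = 0. By first-step analysis:
h(Tier 2) = 0.33·0 + 0.22·h(Tier 2) + 0.22·1 + 0.23·h(Tier 3)
h(Tier 3) = 0.27·0 + 0.19·h(Tier 2) + 0.31·1 + 0.23·h(Tier 3)
Solving: h(Tier 2) = 0.4322, h(Tier 3) = 0.5092.
Starting from Tier 3, the probability is 0.5092.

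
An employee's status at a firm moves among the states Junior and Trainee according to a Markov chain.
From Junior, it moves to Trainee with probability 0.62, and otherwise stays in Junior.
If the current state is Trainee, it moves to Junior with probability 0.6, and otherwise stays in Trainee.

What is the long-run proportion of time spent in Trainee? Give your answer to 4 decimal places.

0.5082

Let the stationary distribution be π with π = πP and π_1 + π_2 = 1.
π_1 = 0.38·π_1 + 0.6·π_2
Solving with the normalization constraint gives π = (0.4918, 0.5082).
So the stationary probability of Trainee is 0.5082.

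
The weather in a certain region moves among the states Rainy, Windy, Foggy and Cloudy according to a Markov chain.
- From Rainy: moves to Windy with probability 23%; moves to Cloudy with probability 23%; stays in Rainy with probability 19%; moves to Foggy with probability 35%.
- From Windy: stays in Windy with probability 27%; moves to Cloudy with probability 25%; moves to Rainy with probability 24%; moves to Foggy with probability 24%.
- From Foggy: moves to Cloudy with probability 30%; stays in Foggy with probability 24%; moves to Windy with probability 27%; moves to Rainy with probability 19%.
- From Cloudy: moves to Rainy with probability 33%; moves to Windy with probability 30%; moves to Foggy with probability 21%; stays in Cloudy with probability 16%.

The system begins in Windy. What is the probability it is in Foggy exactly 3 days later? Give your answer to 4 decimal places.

Propagate the distribution vector 3 days from Windy.
After 0 days: (0.0000, 1.0000, 0.0000, 0.0000)
After 1 day: (0.2400, 0.2700, 0.2400, 0.2500)
After 2 days: (0.2385, 0.2679, 0.2589, 0.2347)
After 3 days: (0.2363, 0.2675, 0.2592, 0.2371)
P(in Foggy after 3 days) = 0.2592

0.2592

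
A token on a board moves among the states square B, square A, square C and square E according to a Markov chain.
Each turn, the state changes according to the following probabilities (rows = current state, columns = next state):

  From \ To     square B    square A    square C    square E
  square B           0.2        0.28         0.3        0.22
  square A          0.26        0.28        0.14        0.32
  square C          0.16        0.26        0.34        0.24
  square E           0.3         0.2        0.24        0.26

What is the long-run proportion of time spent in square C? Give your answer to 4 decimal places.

0.2539

Let the stationary distribution be π with π = πP and π_1 + π_2 + π_3 + π_4 = 1.
π_1 = 0.2·π_1 + 0.26·π_2 + 0.16·π_3 + 0.3·π_4
π_2 = 0.28·π_1 + 0.28·π_2 + 0.26·π_3 + 0.2·π_4
π_3 = 0.3·π_1 + 0.14·π_2 + 0.34·π_3 + 0.24·π_4
Solving with the normalization constraint gives π = (0.2312, 0.2540, 0.2539, 0.2609).
So the stationary probability of square C is 0.2539.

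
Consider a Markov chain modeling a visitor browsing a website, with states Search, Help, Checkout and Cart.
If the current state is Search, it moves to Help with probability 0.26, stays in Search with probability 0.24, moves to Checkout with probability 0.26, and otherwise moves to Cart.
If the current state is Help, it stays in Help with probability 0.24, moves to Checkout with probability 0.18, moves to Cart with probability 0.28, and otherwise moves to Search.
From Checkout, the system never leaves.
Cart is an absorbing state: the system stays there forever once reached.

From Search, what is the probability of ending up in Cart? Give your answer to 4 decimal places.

Let h(s) be the probability of absorption at Cart starting from transient state s. Then h(Cart) = 1 and h(Checkout) = 0. By first-step analysis:
h(Search) = 0.24·h(Search) + 0.26·h(Help) + 0.26·0 + 0.24·1
h(Help) = 0.3·h(Search) + 0.24·h(Help) + 0.18·0 + 0.28·1
Solving: h(Search) = 0.5108, h(Help) = 0.5701.
Starting from Search, the probability is 0.5108.

0.5108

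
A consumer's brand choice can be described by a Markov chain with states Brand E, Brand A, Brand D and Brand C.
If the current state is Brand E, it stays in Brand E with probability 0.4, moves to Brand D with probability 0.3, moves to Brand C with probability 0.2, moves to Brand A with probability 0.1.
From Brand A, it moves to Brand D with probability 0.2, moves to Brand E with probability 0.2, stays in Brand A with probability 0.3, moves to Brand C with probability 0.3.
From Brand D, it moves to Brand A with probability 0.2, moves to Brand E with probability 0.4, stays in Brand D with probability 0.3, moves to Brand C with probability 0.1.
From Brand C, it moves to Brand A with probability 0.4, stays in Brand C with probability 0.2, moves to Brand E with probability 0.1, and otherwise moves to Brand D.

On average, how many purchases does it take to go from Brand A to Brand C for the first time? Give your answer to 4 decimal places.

4.6053

Let t(s) be the expected number of purchases to first reach Brand C from state s, with t(Brand C) = 0. Conditioning on the first purchase:
t(Brand E) = 1 + 0.4·t(Brand E) + 0.1·t(Brand A) + 0.3·t(Brand D)
t(Brand A) = 1 + 0.2·t(Brand E) + 0.3·t(Brand A) + 0.2·t(Brand D)
t(Brand D) = 1 + 0.4·t(Brand E) + 0.2·t(Brand A) + 0.3·t(Brand D)
Solving: t(Brand E) = 5.3289, t(Brand A) = 4.6053, t(Brand D) = 5.7895.
Expected purchases from Brand A to Brand C: 4.6053.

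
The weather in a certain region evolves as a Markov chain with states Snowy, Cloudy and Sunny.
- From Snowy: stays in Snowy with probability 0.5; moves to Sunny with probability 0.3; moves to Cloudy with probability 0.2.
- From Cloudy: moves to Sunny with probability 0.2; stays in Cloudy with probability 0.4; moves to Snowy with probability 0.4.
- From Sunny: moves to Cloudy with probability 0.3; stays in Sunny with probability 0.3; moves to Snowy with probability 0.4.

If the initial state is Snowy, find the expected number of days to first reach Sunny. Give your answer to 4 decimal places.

Let t(s) be the expected number of days to first reach Sunny from state s, with t(Sunny) = 0. Conditioning on the first day:
t(Snowy) = 1 + 0.5·t(Snowy) + 0.2·t(Cloudy)
t(Cloudy) = 1 + 0.4·t(Snowy) + 0.4·t(Cloudy)
Solving: t(Snowy) = 3.6364, t(Cloudy) = 4.0909.
Expected days from Snowy to Sunny: 3.6364.

3.6364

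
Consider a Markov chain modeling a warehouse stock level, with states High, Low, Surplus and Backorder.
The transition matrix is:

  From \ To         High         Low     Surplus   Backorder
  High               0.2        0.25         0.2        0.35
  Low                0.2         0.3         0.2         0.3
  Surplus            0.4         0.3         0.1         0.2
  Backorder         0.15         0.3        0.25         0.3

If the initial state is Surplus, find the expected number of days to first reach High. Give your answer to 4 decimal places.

3.6217

Let t(s) be the expected number of days to first reach High from state s, with t(High) = 0. Conditioning on the first day:
t(Low) = 1 + 0.3·t(Low) + 0.2·t(Surplus) + 0.3·t(Backorder)
t(Surplus) = 1 + 0.3·t(Low) + 0.1·t(Surplus) + 0.2·t(Backorder)
t(Backorder) = 1 + 0.3·t(Low) + 0.25·t(Surplus) + 0.3·t(Backorder)
Solving: t(Low) = 4.4467, t(Surplus) = 3.6217, t(Backorder) = 4.6278.
Expected days from Surplus to High: 3.6217.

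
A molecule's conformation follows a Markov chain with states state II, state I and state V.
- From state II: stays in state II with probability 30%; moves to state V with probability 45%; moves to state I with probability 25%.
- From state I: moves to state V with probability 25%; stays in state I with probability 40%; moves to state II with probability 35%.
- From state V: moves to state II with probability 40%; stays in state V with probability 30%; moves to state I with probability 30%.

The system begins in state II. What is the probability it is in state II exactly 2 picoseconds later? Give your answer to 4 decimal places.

0.3575

Sum over the intermediate state after 1 picosecond:
P = P(state II→state II)·P(state II→state II) + P(state II→state I)·P(state I→state II) + P(state II→state V)·P(state V→state II)
  = 0.3×0.3 + 0.25×0.35 + 0.45×0.4
  = 0.0900 + 0.0875 + 0.1800 = 0.3575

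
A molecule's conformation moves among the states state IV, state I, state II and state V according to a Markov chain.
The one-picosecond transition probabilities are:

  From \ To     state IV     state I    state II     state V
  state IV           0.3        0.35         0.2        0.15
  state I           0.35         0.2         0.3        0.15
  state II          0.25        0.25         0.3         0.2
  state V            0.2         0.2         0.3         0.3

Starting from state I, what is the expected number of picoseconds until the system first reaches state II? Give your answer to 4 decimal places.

Let t(s) be the expected number of picoseconds to first reach state II from state s, with t(state II) = 0. Conditioning on the first picosecond:
t(state IV) = 1 + 0.3·t(state IV) + 0.35·t(state I) + 0.15·t(state V)
t(state I) = 1 + 0.35·t(state IV) + 0.2·t(state I) + 0.15·t(state V)
t(state V) = 1 + 0.2·t(state IV) + 0.2·t(state I) + 0.3·t(state V)
Solving: t(state IV) = 4.0687, t(state I) = 3.7149, t(state V) = 3.6524.
Expected picoseconds from state I to state II: 3.7149.

3.7149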